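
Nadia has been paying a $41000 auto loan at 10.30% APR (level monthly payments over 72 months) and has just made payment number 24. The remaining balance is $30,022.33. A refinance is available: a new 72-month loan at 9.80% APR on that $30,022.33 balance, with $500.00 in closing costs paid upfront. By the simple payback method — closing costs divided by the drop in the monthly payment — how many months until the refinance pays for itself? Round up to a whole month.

Current payment = 41,000 × 10.3%/12 / (1 − (1+0.0085833)^−72) = $765.78.
Refinanced payment = 30,022.33 × 0.0081667 / (1 − (1+0.0081667)^−72) = $553.17.
Monthly savings = $765.78 − $553.17 = $212.61.
Break-even = $500.00 / $212.61 = 2.35 → 3 months.

3 months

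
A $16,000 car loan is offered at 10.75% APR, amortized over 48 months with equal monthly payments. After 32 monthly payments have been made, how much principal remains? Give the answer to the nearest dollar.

$6,110

With monthly rate i = 10.75%/12 = 0.0089583, the balance after k of n payments is P · [(1+i)^n − (1+i)^k] / [(1+i)^n − 1].
(1+0.0089583)^48 = 1.53431708 and (1+0.0089583)^32 = 1.33028108, so the balance is 16,000 × (1.53431708 − 1.33028108) / (1.53431708 − 1) = $6,109.81.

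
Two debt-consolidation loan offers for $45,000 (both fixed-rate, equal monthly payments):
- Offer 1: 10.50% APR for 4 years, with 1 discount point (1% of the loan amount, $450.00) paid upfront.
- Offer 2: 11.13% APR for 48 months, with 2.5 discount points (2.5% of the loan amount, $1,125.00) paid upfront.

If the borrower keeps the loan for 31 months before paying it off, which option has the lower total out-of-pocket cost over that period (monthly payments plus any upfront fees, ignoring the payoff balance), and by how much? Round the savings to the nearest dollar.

Offer 1 by $1,101

Offer 1: at 10.50% the monthly rate is 0.0087500, so the payment is 45,000 × 0.0087500 / (1 − 1.0087500^−48) = $1,152.15.
Offer 2: monthly rate = 11.13%/12 = 0.0092750; payment = 45,000 × 0.0092750 / (1 − (1+0.0092750)^−48) = $1,165.89.
Over 31 months: Offer 1 costs 31 × $1,152.15 + $450.00 = $36,166.65; Offer 2 costs 31 × $1,165.89 + $1,125.00 = $37,267.59.
Offer 1 is cheaper by $37,267.59 − $36,166.65 = $1,100.94.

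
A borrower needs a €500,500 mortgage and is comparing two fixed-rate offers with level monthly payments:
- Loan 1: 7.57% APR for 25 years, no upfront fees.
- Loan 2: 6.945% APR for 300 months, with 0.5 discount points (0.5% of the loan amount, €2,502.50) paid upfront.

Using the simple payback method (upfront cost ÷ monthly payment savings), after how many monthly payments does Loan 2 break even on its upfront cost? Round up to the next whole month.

Loan 1: monthly rate = 7.57%/12 = 0.0063083; payment = 500,500 × 0.0063083 / (1 − (1+0.0063083)^−300) = €3,721.47.
Loan 2: at 6.945% the monthly rate is 0.0057875, so the payment is 500,500 × 0.0057875 / (1 − 1.0057875^−300) = €3,519.89.
Monthly savings = €3,721.47 − €3,519.89 = €201.58.
Break-even = €2,502.50 / €201.58 = 12.41 → 13 months.

13 months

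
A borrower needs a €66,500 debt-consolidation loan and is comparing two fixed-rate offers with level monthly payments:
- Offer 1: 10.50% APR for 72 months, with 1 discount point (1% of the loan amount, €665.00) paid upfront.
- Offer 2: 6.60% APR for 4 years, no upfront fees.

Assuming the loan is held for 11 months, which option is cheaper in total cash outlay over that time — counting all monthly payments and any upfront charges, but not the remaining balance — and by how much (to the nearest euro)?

Offer 1 by €2,979

Offer 1: at 10.50% the monthly rate is 0.0087500, so the payment is 66,500 × 0.0087500 / (1 − 1.0087500^−72) = €1,248.80.
Offer 2: monthly rate = 6.6%/12 = 0.0055000; payment = 66,500 × 0.0055000 / (1 − (1+0.0055000)^−48) = €1,580.11.
Over 11 months: Offer 1 costs 11 × €1,248.80 + €665.00 = €14,401.80; Offer 2 costs 11 × €1,580.11 = €17,381.21.
Offer 1 is cheaper by €17,381.21 − €14,401.80 = €2,979.41.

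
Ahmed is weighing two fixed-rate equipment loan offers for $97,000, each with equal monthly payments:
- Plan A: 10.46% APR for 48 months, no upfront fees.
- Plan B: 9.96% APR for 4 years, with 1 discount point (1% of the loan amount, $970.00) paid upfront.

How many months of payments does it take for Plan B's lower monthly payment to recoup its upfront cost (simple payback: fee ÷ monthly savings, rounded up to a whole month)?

Plan A: at 10.46% the monthly rate is 0.0087167, so the payment is 97,000 × 0.0087167 / (1 − 1.0087167^−48) = $2,481.65.
Plan B: at 9.96% the monthly rate is 0.0083000, so the payment is 97,000 × 0.0083000 / (1 − 1.0083000^−48) = $2,458.31.
Monthly savings = $2,481.65 − $2,458.31 = $23.34.
Break-even = $970.00 / $23.34 = 41.56 → 42 months.

42 months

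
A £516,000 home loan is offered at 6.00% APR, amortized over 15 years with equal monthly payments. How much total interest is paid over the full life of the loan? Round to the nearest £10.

At 6.00% the monthly rate is 0.0050000, so the payment is 516,000 × 0.0050000 / (1 − 1.0050000^−180) = £4,354.30.
Total paid = 180 × £4,354.30 = £783,774.00; interest = £783,774.00 − £516,000 = £267,774.00.

£267,770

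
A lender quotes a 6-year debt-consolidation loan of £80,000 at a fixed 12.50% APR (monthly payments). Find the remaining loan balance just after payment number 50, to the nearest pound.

£31,017

With monthly rate i = 12.5%/12 = 0.0104167, the balance after k of n payments is P · [(1+i)^n − (1+i)^k] / [(1+i)^n − 1].
(1+0.0104167)^72 = 2.10880338 and (1+0.0104167)^50 = 1.67890090, so the balance is 80,000 × (2.10880338 − 1.67890090) / (2.10880338 − 1) = £31,017.40.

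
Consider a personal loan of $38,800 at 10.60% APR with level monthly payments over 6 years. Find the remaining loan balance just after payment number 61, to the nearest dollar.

With monthly rate i = 10.6%/12 = 0.0088333, the balance after k of n payments is P · [(1+i)^n − (1+i)^k] / [(1+i)^n − 1].
(1+0.0088333)^72 = 1.88364256 and (1+0.0088333)^61 = 1.70995561, so the balance is 38,800 × (1.88364256 − 1.70995561) / (1.88364256 − 1) = $7,626.45.

$7,626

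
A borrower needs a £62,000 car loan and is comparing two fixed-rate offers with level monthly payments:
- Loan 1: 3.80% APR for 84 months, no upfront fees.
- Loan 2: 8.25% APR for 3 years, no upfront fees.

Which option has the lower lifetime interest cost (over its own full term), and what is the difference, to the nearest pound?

Loan 2 by £508

Loan 1: monthly rate = 3.8%/12 = 0.0031667; payment = 62,000 × 0.0031667 / (1 − (1+0.0031667)^−84) = £841.77.
Total interest on Loan 1 = 84 × £841.77 − £62,000 = £8,708.68.
Loan 2: monthly rate = 8.25%/12 = 0.0068750; payment = 62,000 × 0.0068750 / (1 − (1+0.0068750)^−36) = £1,950.01.
Total interest on Loan 2 = 36 × £1,950.01 − £62,000 = £8,200.36.
Loan 2 is lower by £508.32.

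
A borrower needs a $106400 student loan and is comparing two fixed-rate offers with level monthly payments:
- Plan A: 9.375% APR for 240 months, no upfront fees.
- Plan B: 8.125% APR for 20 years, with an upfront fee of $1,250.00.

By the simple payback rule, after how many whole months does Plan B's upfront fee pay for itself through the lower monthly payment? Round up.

Plan A: monthly rate = 9.375%/12 = 0.0078125; payment = 106,400 × 0.0078125 / (1 − (1+0.0078125)^−240) = $983.12.
Plan B: at 8.125% the monthly rate is 0.0067708, so the payment is 106,400 × 0.0067708 / (1 − 1.0067708^−240) = $898.27.
Monthly savings = $983.12 − $898.27 = $84.85.
Break-even = $1,250.00 / $84.85 = 14.73 → 15 months.

15 months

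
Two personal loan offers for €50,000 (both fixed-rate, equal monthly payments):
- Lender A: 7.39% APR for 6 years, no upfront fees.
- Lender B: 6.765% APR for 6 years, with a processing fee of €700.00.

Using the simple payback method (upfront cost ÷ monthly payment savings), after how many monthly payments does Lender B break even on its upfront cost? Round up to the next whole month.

47 months

Lender A: monthly rate = 7.39%/12 = 0.0061583; payment = 50,000 × 0.0061583 / (1 − (1+0.0061583)^−72) = €861.84.
Lender B: at 6.765% the monthly rate is 0.0056375, so the payment is 50,000 × 0.0056375 / (1 − 1.0056375^−72) = €846.82.
Monthly savings = €861.84 − €846.82 = €15.02.
Break-even = €700.00 / €15.02 = 46.60 → 47 months.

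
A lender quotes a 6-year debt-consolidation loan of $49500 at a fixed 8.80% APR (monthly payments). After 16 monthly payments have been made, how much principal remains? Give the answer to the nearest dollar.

With monthly rate i = 8.8%/12 = 0.0073333, the balance after k of n payments is P · [(1+i)^n − (1+i)^k] / [(1+i)^n − 1].
(1+0.0073333)^72 = 1.69227438 and (1+0.0073333)^16 = 1.12401287, so the balance is 49,500 × (1.69227438 − 1.12401287) / (1.69227438 − 1) = $40,632.65.

$40,633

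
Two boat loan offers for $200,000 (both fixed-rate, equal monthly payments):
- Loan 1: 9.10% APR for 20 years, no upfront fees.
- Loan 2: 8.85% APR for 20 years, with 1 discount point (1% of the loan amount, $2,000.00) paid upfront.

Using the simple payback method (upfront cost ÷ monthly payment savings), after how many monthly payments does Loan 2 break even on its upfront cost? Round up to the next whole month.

63 months

Loan 1: monthly rate = 9.1%/12 = 0.0075833; payment = 200,000 × 0.0075833 / (1 − (1+0.0075833)^−240) = $1,812.33.
Loan 2: at 8.85% the monthly rate is 0.0073750, so the payment is 200,000 × 0.0073750 / (1 − 1.0073750^−240) = $1,780.20.
Monthly savings = $1,812.33 − $1,780.20 = $32.13.
Break-even = $2,000.00 / $32.13 = 62.25 → 63 months.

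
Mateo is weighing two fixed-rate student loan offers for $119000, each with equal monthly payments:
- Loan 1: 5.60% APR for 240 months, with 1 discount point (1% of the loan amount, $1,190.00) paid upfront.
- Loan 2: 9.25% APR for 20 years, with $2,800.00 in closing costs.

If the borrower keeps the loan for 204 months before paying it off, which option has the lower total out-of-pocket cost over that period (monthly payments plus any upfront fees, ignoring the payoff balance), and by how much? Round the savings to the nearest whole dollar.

Loan 1 by $55,580

Loan 1: monthly rate = 5.6%/12 = 0.0046667; payment = 119,000 × 0.0046667 / (1 − (1+0.0046667)^−240) = $825.32.
Loan 2: at 9.25% the monthly rate is 0.0077083, so the payment is 119,000 × 0.0077083 / (1 − 1.0077083^−240) = $1,089.88.
Over 204 months: Loan 1 costs 204 × $825.32 + $1,190.00 = $169,555.28; Loan 2 costs 204 × $1,089.88 + $2,800.00 = $225,135.52.
Loan 1 is cheaper by $225,135.52 − $169,555.28 = $55,580.24.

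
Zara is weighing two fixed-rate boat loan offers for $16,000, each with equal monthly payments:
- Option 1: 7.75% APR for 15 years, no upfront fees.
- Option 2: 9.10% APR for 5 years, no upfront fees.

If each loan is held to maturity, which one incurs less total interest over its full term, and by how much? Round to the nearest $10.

Option 1: monthly rate = 7.75%/12 = 0.0064583; payment = 16,000 × 0.0064583 / (1 − (1+0.0064583)^−180) = $150.60.
Total interest on Option 1 = 180 × $150.60 − $16,000 = $11,108.00.
Option 2: monthly rate = 9.1%/12 = 0.0075833; payment = 16,000 × 0.0075833 / (1 − (1+0.0075833)^−60) = $332.91.
Total interest on Option 2 = 60 × $332.91 − $16,000 = $3,974.60.
Option 2 is lower by $7,133.40.

Option 2 by $7,130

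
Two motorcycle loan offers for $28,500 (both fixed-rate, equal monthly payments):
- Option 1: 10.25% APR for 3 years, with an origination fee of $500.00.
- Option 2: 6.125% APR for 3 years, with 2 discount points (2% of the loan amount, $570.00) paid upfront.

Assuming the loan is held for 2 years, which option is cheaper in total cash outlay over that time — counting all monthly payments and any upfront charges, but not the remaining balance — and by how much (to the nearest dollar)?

Option 2 by $1,234

Option 1: at 10.25% the monthly rate is 0.0085417, so the payment is 28,500 × 0.0085417 / (1 − 1.0085417^−36) = $922.96.
Option 2: monthly rate = 6.125%/12 = 0.0051042; payment = 28,500 × 0.0051042 / (1 − (1+0.0051042)^−36) = $868.64.
Over 24 months: Option 1 costs 24 × $922.96 + $500.00 = $22,651.04; Option 2 costs 24 × $868.64 + $570.00 = $21,417.36.
Option 2 is cheaper by $22,651.04 − $21,417.36 = $1,233.68.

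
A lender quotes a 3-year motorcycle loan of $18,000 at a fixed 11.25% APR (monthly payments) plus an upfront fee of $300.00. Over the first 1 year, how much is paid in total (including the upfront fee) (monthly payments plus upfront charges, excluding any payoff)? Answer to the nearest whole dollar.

$7,397

At 11.25% the monthly rate is 0.0093750, so the payment is 18,000 × 0.0093750 / (1 − 1.0093750^−36) = $591.43.
Total outlay = 12 × $591.43 + $300.00 = $7,397.16.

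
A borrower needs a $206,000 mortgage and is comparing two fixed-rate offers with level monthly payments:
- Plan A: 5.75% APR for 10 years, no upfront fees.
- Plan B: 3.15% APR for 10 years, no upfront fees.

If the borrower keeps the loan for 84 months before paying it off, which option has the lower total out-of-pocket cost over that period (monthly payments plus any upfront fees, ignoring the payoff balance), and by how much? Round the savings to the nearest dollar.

Plan A: at 5.75% the monthly rate is 0.0047917, so the payment is 206,000 × 0.0047917 / (1 − 1.0047917^−120) = $2,261.25.
Plan B: at 3.15% the monthly rate is 0.0026250, so the payment is 206,000 × 0.0026250 / (1 − 1.0026250^−120) = $2,003.45.
Over 84 months: Plan A costs 84 × $2,261.25 = $189,945.00; Plan B costs 84 × $2,003.45 = $168,289.80.
Plan B is cheaper by $189,945.00 − $168,289.80 = $21,655.20.

Plan B by $21,655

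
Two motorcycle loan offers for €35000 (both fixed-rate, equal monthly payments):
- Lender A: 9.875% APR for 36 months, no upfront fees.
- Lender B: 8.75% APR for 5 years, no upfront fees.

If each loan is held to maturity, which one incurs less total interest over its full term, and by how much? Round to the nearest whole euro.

Lender A by €2,755

Lender A: monthly rate = 9.875%/12 = 0.0082292; payment = 35,000 × 0.0082292 / (1 − (1+0.0082292)^−36) = €1,127.30.
Total interest on Lender A = 36 × €1,127.30 − €35,000 = €5,582.80.
Lender B: at 8.75% the monthly rate is 0.0072917, so the payment is 35,000 × 0.0072917 / (1 − 1.0072917^−60) = €722.30.
Total interest on Lender B = 60 × €722.30 − €35,000 = €8,338.00.
Lender A is lower by €2,755.20.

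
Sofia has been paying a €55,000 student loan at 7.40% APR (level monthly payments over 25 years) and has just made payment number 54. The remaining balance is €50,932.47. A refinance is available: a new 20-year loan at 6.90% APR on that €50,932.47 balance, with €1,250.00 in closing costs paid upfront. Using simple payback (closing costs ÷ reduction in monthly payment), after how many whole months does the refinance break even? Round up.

114 months

Current payment = 55,000 × 7.4%/12 / (1 − (1+0.0061667)^−300) = €402.87.
Refinanced payment = 50,932.47 × 0.0057500 / (1 − (1+0.0057500)^−240) = €391.83.
Monthly savings = €402.87 − €391.83 = €11.04.
Break-even = €1,250.00 / €11.04 = 113.22 → 114 months.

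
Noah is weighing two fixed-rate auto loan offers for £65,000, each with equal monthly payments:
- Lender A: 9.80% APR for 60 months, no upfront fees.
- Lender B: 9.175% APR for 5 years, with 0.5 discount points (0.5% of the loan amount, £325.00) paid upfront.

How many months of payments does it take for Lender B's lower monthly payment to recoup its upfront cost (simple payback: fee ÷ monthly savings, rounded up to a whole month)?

Lender A: at 9.80% the monthly rate is 0.0081667, so the payment is 65,000 × 0.0081667 / (1 − 1.0081667^−60) = £1,374.67.
Lender B: monthly rate = 9.175%/12 = 0.0076458; payment = 65,000 × 0.0076458 / (1 − (1+0.0076458)^−60) = £1,354.82.
Monthly savings = £1,374.67 − £1,354.82 = £19.85.
Break-even = £325.00 / £19.85 = 16.37 → 17 months.

17 months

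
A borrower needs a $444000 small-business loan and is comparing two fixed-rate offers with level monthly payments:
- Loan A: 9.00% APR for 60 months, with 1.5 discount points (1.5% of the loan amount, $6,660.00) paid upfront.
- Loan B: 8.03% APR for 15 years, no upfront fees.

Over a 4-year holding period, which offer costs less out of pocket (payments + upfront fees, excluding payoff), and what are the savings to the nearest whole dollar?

Loan A: monthly rate = 9%/12 = 0.0075000; payment = 444,000 × 0.0075000 / (1 − (1+0.0075000)^−60) = $9,216.71.
Loan B: at 8.03% the monthly rate is 0.0066917, so the payment is 444,000 × 0.0066917 / (1 − 1.0066917^−180) = $4,250.79.
Over 48 months: Loan A costs 48 × $9,216.71 + $6,660.00 = $449,062.08; Loan B costs 48 × $4,250.79 = $204,037.92.
Loan B is cheaper by $449,062.08 − $204,037.92 = $245,024.16.

Loan B by $245,024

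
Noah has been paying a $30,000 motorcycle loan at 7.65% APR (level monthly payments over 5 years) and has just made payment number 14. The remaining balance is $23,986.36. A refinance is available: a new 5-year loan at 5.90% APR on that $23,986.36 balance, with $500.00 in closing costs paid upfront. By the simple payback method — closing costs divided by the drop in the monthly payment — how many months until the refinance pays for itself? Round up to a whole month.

Current payment = 30,000 × 7.65%/12 / (1 − (1+0.0063750)^−60) = $603.28.
Refinanced payment = 23,986.36 × 0.0049167 / (1 − (1+0.0049167)^−60) = $462.61.
Monthly savings = $603.28 − $462.61 = $140.67.
Break-even = $500.00 / $140.67 = 3.55 → 4 months.

4 months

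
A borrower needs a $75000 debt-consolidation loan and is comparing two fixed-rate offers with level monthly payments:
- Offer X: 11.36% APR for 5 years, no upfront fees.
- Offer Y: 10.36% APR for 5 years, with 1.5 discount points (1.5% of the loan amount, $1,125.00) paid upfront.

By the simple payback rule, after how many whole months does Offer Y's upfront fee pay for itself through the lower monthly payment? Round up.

Offer X: at 11.36% the monthly rate is 0.0094667, so the payment is 75,000 × 0.0094667 / (1 − 1.0094667^−60) = $1,644.18.
Offer Y: monthly rate = 10.36%/12 = 0.0086333; payment = 75,000 × 0.0086333 / (1 − (1+0.0086333)^−60) = $1,606.85.
Monthly savings = $1,644.18 − $1,606.85 = $37.33.
Break-even = $1,125.00 / $37.33 = 30.14 → 31 months.

31 months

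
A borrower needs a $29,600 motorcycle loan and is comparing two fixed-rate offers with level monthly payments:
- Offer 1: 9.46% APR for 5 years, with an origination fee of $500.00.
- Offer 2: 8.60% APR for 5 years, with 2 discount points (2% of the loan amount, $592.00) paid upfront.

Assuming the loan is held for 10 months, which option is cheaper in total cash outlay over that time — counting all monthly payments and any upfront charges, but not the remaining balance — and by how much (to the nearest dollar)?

Offer 1: monthly rate = 9.46%/12 = 0.0078833; payment = 29,600 × 0.0078833 / (1 − (1+0.0078833)^−60) = $621.08.
Offer 2: monthly rate = 8.6%/12 = 0.0071667; payment = 29,600 × 0.0071667 / (1 − (1+0.0071667)^−60) = $608.72.
Over 10 months: Offer 1 costs 10 × $621.08 + $500.00 = $6,710.80; Offer 2 costs 10 × $608.72 + $592.00 = $6,679.20.
Offer 2 is cheaper by $6,710.80 − $6,679.20 = $31.60.

Offer 2 by $32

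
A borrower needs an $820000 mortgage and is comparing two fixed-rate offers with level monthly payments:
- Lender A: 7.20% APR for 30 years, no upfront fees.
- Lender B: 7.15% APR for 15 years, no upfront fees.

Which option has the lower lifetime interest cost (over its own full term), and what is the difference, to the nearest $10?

Lender B by $664,700

Lender A: at 7.20% the monthly rate is 0.0060000, so the payment is 820,000 × 0.0060000 / (1 − 1.0060000^−360) = $5,566.06.
Total interest on Lender A = 360 × $5,566.06 − $820,000 = $1,183,781.60.
Lender B: monthly rate = 7.15%/12 = 0.0059583; payment = 820,000 × 0.0059583 / (1 − (1+0.0059583)^−180) = $7,439.33.
Total interest on Lender B = 180 × $7,439.33 − $820,000 = $519,079.40.
Lender B is lower by $664,702.20.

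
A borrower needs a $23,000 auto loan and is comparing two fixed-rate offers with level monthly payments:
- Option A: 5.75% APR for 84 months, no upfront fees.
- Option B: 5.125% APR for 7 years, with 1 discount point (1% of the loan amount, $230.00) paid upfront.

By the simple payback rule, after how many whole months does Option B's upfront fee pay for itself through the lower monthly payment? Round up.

34 months

Option A: at 5.75% the monthly rate is 0.0047917, so the payment is 23,000 × 0.0047917 / (1 − 1.0047917^−84) = $333.25.
Option B: monthly rate = 5.125%/12 = 0.0042708; payment = 23,000 × 0.0042708 / (1 − (1+0.0042708)^−84) = $326.43.
Monthly savings = $333.25 − $326.43 = $6.82.
Break-even = $230.00 / $6.82 = 33.72 → 34 months.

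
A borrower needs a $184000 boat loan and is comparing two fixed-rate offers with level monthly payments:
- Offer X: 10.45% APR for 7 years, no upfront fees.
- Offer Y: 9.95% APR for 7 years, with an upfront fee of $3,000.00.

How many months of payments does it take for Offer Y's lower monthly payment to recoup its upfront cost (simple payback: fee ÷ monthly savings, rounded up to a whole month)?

63 months

Offer X: at 10.45% the monthly rate is 0.0087083, so the payment is 184,000 × 0.0087083 / (1 − 1.0087083^−84) = $3,097.57.
Offer Y: at 9.95% the monthly rate is 0.0082917, so the payment is 184,000 × 0.0082917 / (1 − 1.0082917^−84) = $3,049.87.
Monthly savings = $3,097.57 − $3,049.87 = $47.70.
Break-even = $3,000.00 / $47.70 = 62.89 → 63 months.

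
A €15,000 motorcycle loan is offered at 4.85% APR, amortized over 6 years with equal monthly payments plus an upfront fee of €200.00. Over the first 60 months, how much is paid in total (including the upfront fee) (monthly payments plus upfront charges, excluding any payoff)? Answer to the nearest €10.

Monthly rate = 4.85%/12 = 0.0040417; payment = 15,000 × 0.0040417 / (1 − (1+0.0040417)^−72) = €240.53.
Total outlay = 60 × €240.53 + €200.00 = €14,631.80.

€14,630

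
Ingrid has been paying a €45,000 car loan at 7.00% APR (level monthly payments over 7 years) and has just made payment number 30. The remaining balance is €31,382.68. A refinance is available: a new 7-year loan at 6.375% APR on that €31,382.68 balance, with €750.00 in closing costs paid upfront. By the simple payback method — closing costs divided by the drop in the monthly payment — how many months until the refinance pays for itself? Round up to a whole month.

Current payment = 45,000 × 7%/12 / (1 − (1+0.0058333)^−84) = €679.17.
Refinanced payment = 31,382.68 × 0.0053125 / (1 − (1+0.0053125)^−84) = €464.12.
Monthly savings = €679.17 − €464.12 = €215.05.
Break-even = €750.00 / €215.05 = 3.49 → 4 months.

4 months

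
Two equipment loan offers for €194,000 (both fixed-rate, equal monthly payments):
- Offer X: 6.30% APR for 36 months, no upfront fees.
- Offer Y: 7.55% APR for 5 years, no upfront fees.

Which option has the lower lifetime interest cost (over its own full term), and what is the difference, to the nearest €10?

Offer X: at 6.30% the monthly rate is 0.0052500, so the payment is 194,000 × 0.0052500 / (1 − 1.0052500^−36) = €5,928.26.
Total interest on Offer X = 36 × €5,928.26 − €194,000 = €19,417.36.
Offer Y: monthly rate = 7.55%/12 = 0.0062917; payment = 194,000 × 0.0062917 / (1 − (1+0.0062917)^−60) = €3,891.97.
Total interest on Offer Y = 60 × €3,891.97 − €194,000 = €39,518.20.
Offer X is lower by €20,100.84.

Offer X by €20,100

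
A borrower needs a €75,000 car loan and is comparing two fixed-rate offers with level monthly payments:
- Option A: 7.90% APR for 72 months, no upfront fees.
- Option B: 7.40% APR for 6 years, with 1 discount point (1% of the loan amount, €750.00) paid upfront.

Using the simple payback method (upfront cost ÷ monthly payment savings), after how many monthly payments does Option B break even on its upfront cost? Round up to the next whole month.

Option A: monthly rate = 7.9%/12 = 0.0065833; payment = 75,000 × 0.0065833 / (1 − (1+0.0065833)^−72) = €1,311.33.
Option B: at 7.40% the monthly rate is 0.0061667, so the payment is 75,000 × 0.0061667 / (1 − 1.0061667^−72) = €1,293.13.
Monthly savings = €1,311.33 − €1,293.13 = €18.20.
Break-even = €750.00 / €18.20 = 41.21 → 42 months.

42 months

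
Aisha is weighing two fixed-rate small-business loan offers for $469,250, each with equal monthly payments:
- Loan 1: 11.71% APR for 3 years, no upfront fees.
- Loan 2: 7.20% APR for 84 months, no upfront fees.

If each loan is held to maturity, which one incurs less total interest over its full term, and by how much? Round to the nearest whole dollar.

Loan 1: monthly rate = 11.71%/12 = 0.0097583; payment = 469,250 × 0.0097583 / (1 − (1+0.0097583)^−36) = $15,520.90.
Total interest on Loan 1 = 36 × $15,520.90 − $469,250 = $89,502.40.
Loan 2: at 7.20% the monthly rate is 0.0060000, so the payment is 469,250 × 0.0060000 / (1 − 1.0060000^−84) = $7,128.21.
Total interest on Loan 2 = 84 × $7,128.21 − $469,250 = $129,519.64.
Loan 1 is lower by $40,017.24.

Loan 1 by $40,017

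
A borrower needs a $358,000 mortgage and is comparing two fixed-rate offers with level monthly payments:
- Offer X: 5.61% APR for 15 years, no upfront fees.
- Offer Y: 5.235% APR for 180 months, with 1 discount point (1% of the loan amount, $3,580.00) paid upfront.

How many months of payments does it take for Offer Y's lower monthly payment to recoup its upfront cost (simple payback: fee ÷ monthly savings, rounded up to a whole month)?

Offer X: monthly rate = 5.61%/12 = 0.0046750; payment = 358,000 × 0.0046750 / (1 − (1+0.0046750)^−180) = $2,946.10.
Offer Y: monthly rate = 5.235%/12 = 0.0043625; payment = 358,000 × 0.0043625 / (1 − (1+0.0043625)^−180) = $2,875.06.
Monthly savings = $2,946.10 − $2,875.06 = $71.04.
Break-even = $3,580.00 / $71.04 = 50.39 → 51 months.

51 months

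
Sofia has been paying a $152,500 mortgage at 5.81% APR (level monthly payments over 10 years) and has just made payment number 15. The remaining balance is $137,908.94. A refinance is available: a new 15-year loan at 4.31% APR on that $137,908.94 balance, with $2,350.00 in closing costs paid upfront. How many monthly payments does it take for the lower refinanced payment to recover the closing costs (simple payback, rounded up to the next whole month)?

Current payment = 152,500 × 5.81%/12 / (1 − (1+0.0048417)^−120) = $1,678.55.
Refinanced payment = 137,908.94 × 0.0035917 / (1 − (1+0.0035917)^−180) = $1,041.65.
Monthly savings = $1,678.55 − $1,041.65 = $636.90.
Break-even = $2,350.00 / $636.90 = 3.69 → 4 months.

4 months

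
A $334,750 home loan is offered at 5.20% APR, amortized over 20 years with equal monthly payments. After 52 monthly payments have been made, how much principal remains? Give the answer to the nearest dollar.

With monthly rate i = 5.2%/12 = 0.0043333, the balance after k of n payments is P · [(1+i)^n − (1+i)^k] / [(1+i)^n − 1].
(1+0.0043333)^240 = 2.82286734 and (1+0.0043333)^52 = 1.25213052, so the balance is 334,750 × (2.82286734 − 1.25213052) / (2.82286734 − 1) = $288,448.94.

$288,449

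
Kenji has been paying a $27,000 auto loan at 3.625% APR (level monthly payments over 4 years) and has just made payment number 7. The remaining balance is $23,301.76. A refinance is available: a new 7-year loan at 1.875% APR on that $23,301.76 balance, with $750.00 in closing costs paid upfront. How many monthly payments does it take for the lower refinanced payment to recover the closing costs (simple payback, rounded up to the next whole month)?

3 months

Current payment = 27,000 × 3.625%/12 / (1 − (1+0.0030208)^−48) = $605.11.
Refinanced payment = 23,301.76 × 0.0015625 / (1 − (1+0.0015625)^−84) = $296.22.
Monthly savings = $605.11 − $296.22 = $308.89.
Break-even = $750.00 / $308.89 = 2.43 → 3 months.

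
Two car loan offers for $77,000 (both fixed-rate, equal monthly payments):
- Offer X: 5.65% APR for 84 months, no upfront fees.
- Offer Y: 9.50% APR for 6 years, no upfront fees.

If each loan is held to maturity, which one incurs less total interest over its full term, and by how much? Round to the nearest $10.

Offer X: at 5.65% the monthly rate is 0.0047083, so the payment is 77,000 × 0.0047083 / (1 − 1.0047083^−84) = $1,111.98.
Total interest on Offer X = 84 × $1,111.98 − $77,000 = $16,406.32.
Offer Y: at 9.50% the monthly rate is 0.0079167, so the payment is 77,000 × 0.0079167 / (1 − 1.0079167^−72) = $1,407.15.
Total interest on Offer Y = 72 × $1,407.15 − $77,000 = $24,314.80.
Offer X is lower by $7,908.48.

Offer X by $7,910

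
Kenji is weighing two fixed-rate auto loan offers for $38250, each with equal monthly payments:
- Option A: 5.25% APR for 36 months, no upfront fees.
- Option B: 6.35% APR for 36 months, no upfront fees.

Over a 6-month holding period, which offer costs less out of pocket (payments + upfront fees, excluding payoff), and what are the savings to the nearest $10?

Option A by $110

Option A: at 5.25% the monthly rate is 0.0043750, so the payment is 38,250 × 0.0043750 / (1 − 1.0043750^−36) = $1,150.69.
Option B: at 6.35% the monthly rate is 0.0052917, so the payment is 38,250 × 0.0052917 / (1 − 1.0052917^−36) = $1,169.71.
Over 6 months: Option A costs 6 × $1,150.69 = $6,904.14; Option B costs 6 × $1,169.71 = $7,018.26.
Option A is cheaper by $7,018.26 − $6,904.14 = $114.12.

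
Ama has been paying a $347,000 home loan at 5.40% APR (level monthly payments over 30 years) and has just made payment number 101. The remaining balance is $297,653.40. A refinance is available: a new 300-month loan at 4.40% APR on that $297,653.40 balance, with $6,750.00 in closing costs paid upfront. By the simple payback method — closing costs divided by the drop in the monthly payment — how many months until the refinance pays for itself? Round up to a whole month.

22 months

Current payment = 347,000 × 5.4%/12 / (1 − (1+0.0045000)^−360) = $1,948.51.
Refinanced payment = 297,653.40 × 0.0036667 / (1 − (1+0.0036667)^−300) = $1,637.60.
Monthly savings = $1,948.51 − $1,637.60 = $310.91.
Break-even = $6,750.00 / $310.91 = 21.71 → 22 months.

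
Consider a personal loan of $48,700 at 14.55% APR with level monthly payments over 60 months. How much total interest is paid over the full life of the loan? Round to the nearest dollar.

$20,126

At 14.55% the monthly rate is 0.0121250, so the payment is 48,700 × 0.0121250 / (1 − 1.0121250^−60) = $1,147.10.
Total paid = 60 × $1,147.10 = $68,826.00; interest = $68,826.00 − $48,700 = $20,126.00.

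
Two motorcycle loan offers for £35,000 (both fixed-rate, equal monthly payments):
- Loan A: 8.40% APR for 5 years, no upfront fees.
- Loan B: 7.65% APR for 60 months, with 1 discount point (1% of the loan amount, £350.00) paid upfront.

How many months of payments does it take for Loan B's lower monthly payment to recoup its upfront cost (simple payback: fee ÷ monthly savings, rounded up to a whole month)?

28 months

Loan A: monthly rate = 8.4%/12 = 0.0070000; payment = 35,000 × 0.0070000 / (1 − (1+0.0070000)^−60) = £716.39.
Loan B: monthly rate = 7.65%/12 = 0.0063750; payment = 35,000 × 0.0063750 / (1 − (1+0.0063750)^−60) = £703.83.
Monthly savings = £716.39 − £703.83 = £12.56.
Break-even = £350.00 / £12.56 = 27.87 → 28 months.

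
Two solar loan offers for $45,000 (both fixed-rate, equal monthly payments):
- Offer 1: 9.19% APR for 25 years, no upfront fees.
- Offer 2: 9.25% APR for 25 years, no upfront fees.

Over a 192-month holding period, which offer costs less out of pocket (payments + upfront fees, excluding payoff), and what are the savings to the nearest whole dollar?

Offer 1: at 9.19% the monthly rate is 0.0076583, so the payment is 45,000 × 0.0076583 / (1 − 1.0076583^−300) = $383.51.
Offer 2: monthly rate = 9.25%/12 = 0.0077083; payment = 45,000 × 0.0077083 / (1 − (1+0.0077083)^−300) = $385.37.
Over 192 months: Offer 1 costs 192 × $383.51 = $73,633.92; Offer 2 costs 192 × $385.37 = $73,991.04.
Offer 1 is cheaper by $73,991.04 − $73,633.92 = $357.12.

Offer 1 by $357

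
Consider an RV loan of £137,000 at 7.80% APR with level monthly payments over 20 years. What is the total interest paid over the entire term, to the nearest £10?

£133,940

Monthly rate = 7.8%/12 = 0.0065000; payment = 137,000 × 0.0065000 / (1 − (1+0.0065000)^−240) = £1,128.93.
Total paid = 240 × £1,128.93 = £270,943.20; interest = £270,943.20 − £137,000 = £133,943.20.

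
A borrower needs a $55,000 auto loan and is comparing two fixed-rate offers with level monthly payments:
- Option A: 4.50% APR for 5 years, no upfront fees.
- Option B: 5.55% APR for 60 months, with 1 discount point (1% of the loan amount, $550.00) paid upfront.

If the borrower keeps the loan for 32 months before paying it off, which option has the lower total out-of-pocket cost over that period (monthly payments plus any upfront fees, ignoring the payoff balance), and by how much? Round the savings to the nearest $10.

Option A: at 4.50% the monthly rate is 0.0037500, so the payment is 55,000 × 0.0037500 / (1 − 1.0037500^−60) = $1,025.37.
Option B: monthly rate = 5.55%/12 = 0.0046250; payment = 55,000 × 0.0046250 / (1 − (1+0.0046250)^−60) = $1,051.83.
Over 32 months: Option A costs 32 × $1,025.37 = $32,811.84; Option B costs 32 × $1,051.83 + $550.00 = $34,208.56.
Option A is cheaper by $34,208.56 − $32,811.84 = $1,396.72.

Option A by $1,400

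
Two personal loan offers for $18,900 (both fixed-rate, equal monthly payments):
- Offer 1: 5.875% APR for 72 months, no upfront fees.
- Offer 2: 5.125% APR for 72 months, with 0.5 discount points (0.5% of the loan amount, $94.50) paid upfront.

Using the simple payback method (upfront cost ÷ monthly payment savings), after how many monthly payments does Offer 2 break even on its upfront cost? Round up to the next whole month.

15 months

Offer 1: monthly rate = 5.875%/12 = 0.0048958; payment = 18,900 × 0.0048958 / (1 − (1+0.0048958)^−72) = $312.11.
Offer 2: monthly rate = 5.125%/12 = 0.0042708; payment = 18,900 × 0.0042708 / (1 − (1+0.0042708)^−72) = $305.48.
Monthly savings = $312.11 − $305.48 = $6.63.
Break-even = $94.50 / $6.63 = 14.25 → 15 months.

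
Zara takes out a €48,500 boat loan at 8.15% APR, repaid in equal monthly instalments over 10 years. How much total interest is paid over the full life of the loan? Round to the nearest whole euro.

€22,575

Monthly rate = 8.15%/12 = 0.0067917; payment = 48,500 × 0.0067917 / (1 − (1+0.0067917)^−120) = €592.29.
Total paid = 120 × €592.29 = €71,074.80; interest = €71,074.80 − €48,500 = €22,574.80.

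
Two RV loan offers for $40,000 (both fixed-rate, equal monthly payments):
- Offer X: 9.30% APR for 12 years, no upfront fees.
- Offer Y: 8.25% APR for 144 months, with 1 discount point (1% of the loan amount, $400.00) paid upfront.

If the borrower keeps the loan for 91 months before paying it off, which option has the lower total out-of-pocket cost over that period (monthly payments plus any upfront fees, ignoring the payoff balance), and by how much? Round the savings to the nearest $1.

Offer Y by $1,740

Offer X: monthly rate = 9.3%/12 = 0.0077500; payment = 40,000 × 0.0077500 / (1 − (1+0.0077500)^−144) = $462.00.
Offer Y: at 8.25% the monthly rate is 0.0068750, so the payment is 40,000 × 0.0068750 / (1 − 1.0068750^−144) = $438.48.
Over 91 months: Offer X costs 91 × $462.00 = $42,042.00; Offer Y costs 91 × $438.48 + $400.00 = $40,301.68.
Offer Y is cheaper by $42,042.00 − $40,301.68 = $1,740.32.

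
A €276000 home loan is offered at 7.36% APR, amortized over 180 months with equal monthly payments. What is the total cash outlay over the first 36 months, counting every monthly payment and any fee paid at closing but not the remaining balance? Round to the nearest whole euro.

€91,319

At 7.36% the monthly rate is 0.0061333, so the payment is 276,000 × 0.0061333 / (1 − 1.0061333^−180) = €2,536.65.
Total outlay = 36 × €2,536.65 = €91,319.40.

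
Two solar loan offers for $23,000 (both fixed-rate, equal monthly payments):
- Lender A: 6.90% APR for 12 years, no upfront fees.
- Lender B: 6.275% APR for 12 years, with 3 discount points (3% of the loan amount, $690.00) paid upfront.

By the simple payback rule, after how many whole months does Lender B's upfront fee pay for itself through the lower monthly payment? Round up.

Lender A: at 6.90% the monthly rate is 0.0057500, so the payment is 23,000 × 0.0057500 / (1 − 1.0057500^−144) = $235.30.
Lender B: at 6.275% the monthly rate is 0.0052292, so the payment is 23,000 × 0.0052292 / (1 − 1.0052292^−144) = $227.73.
Monthly savings = $235.30 − $227.73 = $7.57.
Break-even = $690.00 / $7.57 = 91.15 → 92 months.

92 months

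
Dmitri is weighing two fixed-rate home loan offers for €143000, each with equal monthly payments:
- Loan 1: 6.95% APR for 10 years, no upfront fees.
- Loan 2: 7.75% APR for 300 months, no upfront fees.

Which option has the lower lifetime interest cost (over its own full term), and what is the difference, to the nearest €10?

Loan 1 by €125,240

Loan 1: at 6.95% the monthly rate is 0.0057917, so the payment is 143,000 × 0.0057917 / (1 − 1.0057917^−120) = €1,656.67.
Total interest on Loan 1 = 120 × €1,656.67 − €143,000 = €55,800.40.
Loan 2: monthly rate = 7.75%/12 = 0.0064583; payment = 143,000 × 0.0064583 / (1 − (1+0.0064583)^−300) = €1,080.12.
Total interest on Loan 2 = 300 × €1,080.12 − €143,000 = €181,036.00.
Loan 1 is lower by €125,235.60.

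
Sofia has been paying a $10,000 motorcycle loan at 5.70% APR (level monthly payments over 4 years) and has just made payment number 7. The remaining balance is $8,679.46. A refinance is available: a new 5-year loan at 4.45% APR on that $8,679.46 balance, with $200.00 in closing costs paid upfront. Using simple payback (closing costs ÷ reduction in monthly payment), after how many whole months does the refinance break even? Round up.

Current payment = 10,000 × 5.7%/12 / (1 − (1+0.0047500)^−48) = $233.48.
Refinanced payment = 8,679.46 × 0.0037083 / (1 − (1+0.0037083)^−60) = $161.61.
Monthly savings = $233.48 − $161.61 = $71.87.
Break-even = $200.00 / $71.87 = 2.78 → 3 months.

3 months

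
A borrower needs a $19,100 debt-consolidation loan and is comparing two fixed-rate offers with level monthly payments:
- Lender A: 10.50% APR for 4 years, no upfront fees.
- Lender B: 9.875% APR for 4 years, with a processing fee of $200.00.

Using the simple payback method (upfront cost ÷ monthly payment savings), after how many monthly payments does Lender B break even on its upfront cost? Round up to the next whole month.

Lender A: at 10.50% the monthly rate is 0.0087500, so the payment is 19,100 × 0.0087500 / (1 − 1.0087500^−48) = $489.02.
Lender B: at 9.875% the monthly rate is 0.0082292, so the payment is 19,100 × 0.0082292 / (1 − 1.0082292^−48) = $483.28.
Monthly savings = $489.02 − $483.28 = $5.74.
Break-even = $200.00 / $5.74 = 34.84 → 35 months.

35 months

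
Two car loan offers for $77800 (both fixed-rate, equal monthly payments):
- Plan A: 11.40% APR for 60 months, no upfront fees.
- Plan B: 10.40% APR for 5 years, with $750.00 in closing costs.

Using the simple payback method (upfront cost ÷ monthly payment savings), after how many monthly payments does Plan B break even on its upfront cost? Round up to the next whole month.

Plan A: monthly rate = 11.4%/12 = 0.0095000; payment = 77,800 × 0.0095000 / (1 − (1+0.0095000)^−60) = $1,707.12.
Plan B: at 10.40% the monthly rate is 0.0086667, so the payment is 77,800 × 0.0086667 / (1 − 1.0086667^−60) = $1,668.37.
Monthly savings = $1,707.12 − $1,668.37 = $38.75.
Break-even = $750.00 / $38.75 = 19.35 → 20 months.

20 months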